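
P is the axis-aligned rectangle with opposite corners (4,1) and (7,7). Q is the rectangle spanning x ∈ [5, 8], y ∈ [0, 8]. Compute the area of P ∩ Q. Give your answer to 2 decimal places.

|P∩Q|: x∈[5,7], y∈[1,7] → 2·6 = 12.

12.00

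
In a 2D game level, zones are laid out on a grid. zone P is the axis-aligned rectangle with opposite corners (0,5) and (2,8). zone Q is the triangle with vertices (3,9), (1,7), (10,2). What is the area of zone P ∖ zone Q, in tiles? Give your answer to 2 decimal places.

5.22

|zone P| = 6, |zone P∩zone Q| = 0.7778.
|zone P ∖ zone Q| = |zone P| − |zone P∩zone Q| = 6 − 0.7778 = 5.22.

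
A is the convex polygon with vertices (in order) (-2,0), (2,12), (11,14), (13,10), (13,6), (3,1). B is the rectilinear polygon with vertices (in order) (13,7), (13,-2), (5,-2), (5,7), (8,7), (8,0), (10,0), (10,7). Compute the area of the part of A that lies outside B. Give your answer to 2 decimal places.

|A| = 127.5, |A∩B| = 18.
|A ∖ B| = |A| − |A∩B| = 127.5 − 18 = 109.50.

109.50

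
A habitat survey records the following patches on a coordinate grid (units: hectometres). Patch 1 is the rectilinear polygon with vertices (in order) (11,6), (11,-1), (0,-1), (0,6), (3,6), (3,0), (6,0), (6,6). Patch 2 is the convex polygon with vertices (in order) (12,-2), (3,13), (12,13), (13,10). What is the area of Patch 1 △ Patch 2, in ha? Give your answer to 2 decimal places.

109.93

|Patch 1| = 59, |Patch 2| = 75, |Patch 1∩Patch 2| = 12.0333.
|Patch 1 △ Patch 2| = |Patch 1| + |Patch 2| − 2·|Patch 1∩Patch 2| = 59 + 75 − 24.0667 = 109.93.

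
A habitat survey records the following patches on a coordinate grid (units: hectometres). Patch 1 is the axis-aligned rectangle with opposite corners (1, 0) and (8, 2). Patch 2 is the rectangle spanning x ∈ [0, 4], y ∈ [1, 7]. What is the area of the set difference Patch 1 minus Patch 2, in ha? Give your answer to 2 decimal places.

|Patch 1∩Patch 2|: x∈[1,4], y∈[1,2] → 3·1 = 3.
|Patch 1| = 14.
|Patch 1 ∖ Patch 2| = |Patch 1| − |Patch 1∩Patch 2| = 14 − 3 = 11.00.

11.00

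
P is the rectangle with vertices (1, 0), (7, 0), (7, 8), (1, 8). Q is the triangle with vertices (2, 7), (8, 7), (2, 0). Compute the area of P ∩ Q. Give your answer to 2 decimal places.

20.42

The intersection is the polygon with vertices (7,5.833), (2,0), (2,7), (7,7).
By the shoelace formula its area is 20.42.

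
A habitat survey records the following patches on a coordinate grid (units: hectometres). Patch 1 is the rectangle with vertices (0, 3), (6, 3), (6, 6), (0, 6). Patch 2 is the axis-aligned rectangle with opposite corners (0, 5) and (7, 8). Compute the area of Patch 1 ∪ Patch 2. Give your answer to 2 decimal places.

By inclusion–exclusion:
Individual areas: |Patch 1| = 18, |Patch 2| = 21.
|Patch 1∩Patch 2|: x∈[0,6], y∈[5,6] → 6·1 = 6.
|Patch 1 ∪ Patch 2| = 39 − 6 = 33.00.

33.00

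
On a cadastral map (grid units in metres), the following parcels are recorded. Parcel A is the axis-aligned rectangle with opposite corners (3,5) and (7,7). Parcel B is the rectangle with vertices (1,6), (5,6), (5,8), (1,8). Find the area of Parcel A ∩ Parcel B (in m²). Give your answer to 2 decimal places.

|Parcel A∩Parcel B|: x∈[3,5], y∈[6,7] → 2·1 = 2.

2.00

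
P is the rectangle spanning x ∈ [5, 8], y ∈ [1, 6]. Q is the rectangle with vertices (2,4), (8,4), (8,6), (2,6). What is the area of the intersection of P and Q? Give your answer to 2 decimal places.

6.00

|P∩Q|: x∈[5,8], y∈[4,6] → 3·2 = 6.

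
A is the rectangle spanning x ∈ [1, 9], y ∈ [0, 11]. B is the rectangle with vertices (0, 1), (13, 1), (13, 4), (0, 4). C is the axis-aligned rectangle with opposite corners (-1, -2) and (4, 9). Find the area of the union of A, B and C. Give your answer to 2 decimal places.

By inclusion–exclusion:
Individual areas: |A| = 88, |B| = 39, |C| = 55.
|A∩B|: x∈[1,9], y∈[1,4] → 8·3 = 24.
|A∩C|: x∈[1,4], y∈[0,9] → 3·9 = 27.
|B∩C|: x∈[0,4], y∈[1,4] → 4·3 = 12.
|A∩B∩C| = 9.
|A ∪ B ∪ C| = 182 − 63 + 9 = 128.00.

128.00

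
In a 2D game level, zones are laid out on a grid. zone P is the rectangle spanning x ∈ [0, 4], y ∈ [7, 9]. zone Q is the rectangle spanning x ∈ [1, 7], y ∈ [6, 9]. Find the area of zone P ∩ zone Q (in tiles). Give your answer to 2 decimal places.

6.00

|zone P∩zone Q|: x∈[1,4], y∈[7,9] → 3·2 = 6.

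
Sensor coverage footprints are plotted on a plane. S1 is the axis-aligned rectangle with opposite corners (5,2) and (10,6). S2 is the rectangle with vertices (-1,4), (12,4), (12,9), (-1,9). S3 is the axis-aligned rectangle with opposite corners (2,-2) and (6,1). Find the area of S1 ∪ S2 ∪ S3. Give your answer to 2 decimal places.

By inclusion–exclusion:
Individual areas: |S1| = 20, |S2| = 65, |S3| = 12.
|S1∩S2|: x∈[5,10], y∈[4,6] → 5·2 = 10.
|S1∩S3| = 0 (no overlap).
|S2∩S3| = 0 (no overlap).
|S1∩S2∩S3| = 0.
|S1 ∪ S2 ∪ S3| = 97 − 10 + 0 = 87.00.

87.00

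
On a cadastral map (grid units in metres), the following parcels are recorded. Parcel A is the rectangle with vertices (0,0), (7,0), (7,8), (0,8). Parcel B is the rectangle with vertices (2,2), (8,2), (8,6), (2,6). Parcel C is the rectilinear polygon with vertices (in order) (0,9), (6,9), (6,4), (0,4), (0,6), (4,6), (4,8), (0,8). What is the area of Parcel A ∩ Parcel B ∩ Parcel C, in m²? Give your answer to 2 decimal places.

The intersection is the polygon with vertices (2,6), (4,6), (6,6), (6,4), (2,4).
By the shoelace formula its area is 8.00.

8.00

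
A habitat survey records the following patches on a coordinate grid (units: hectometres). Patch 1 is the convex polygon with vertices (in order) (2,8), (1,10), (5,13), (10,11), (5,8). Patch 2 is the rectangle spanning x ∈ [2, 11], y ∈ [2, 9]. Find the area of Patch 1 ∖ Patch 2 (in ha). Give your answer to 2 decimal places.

|Patch 1| = 25.5, |Patch 1∩Patch 2| = 3.8333.
|Patch 1 ∖ Patch 2| = |Patch 1| − |Patch 1∩Patch 2| = 25.5 − 3.8333 = 21.67.

21.67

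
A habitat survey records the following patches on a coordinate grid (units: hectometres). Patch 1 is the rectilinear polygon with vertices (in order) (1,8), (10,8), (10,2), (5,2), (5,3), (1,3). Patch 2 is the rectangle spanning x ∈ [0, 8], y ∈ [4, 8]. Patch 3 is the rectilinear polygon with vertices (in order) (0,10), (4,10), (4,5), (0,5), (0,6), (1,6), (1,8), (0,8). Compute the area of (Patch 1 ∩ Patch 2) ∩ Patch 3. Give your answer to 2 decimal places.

The region (Patch 1 ∩ Patch 2) ∩ Patch 3 is the polygon with vertices (1,6), (1,8), (4,8), (4,5), (1,5).
By the shoelace formula its area is 9.00.

9.00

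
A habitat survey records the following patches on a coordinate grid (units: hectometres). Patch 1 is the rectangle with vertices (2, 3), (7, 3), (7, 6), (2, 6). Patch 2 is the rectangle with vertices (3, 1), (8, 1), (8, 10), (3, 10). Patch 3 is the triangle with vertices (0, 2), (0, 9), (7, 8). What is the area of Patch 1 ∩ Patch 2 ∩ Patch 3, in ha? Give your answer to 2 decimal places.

1.19

The intersection is the polygon with vertices (3,6), (4.667,6), (3,4.571).
By the shoelace formula its area is 1.19.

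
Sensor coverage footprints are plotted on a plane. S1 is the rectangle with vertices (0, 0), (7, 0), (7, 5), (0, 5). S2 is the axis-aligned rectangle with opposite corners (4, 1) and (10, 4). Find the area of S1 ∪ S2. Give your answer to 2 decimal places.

By inclusion–exclusion:
Individual areas: |S1| = 35, |S2| = 18.
|S1∩S2|: x∈[4,7], y∈[1,4] → 3·3 = 9.
|S1 ∪ S2| = 53 − 9 = 44.00.

44.00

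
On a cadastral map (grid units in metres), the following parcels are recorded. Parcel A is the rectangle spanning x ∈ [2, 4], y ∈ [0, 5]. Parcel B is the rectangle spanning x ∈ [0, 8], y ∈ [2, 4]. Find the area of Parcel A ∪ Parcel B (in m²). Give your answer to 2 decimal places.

22.00

By inclusion–exclusion:
Individual areas: |Parcel A| = 10, |Parcel B| = 16.
|Parcel A∩Parcel B|: x∈[2,4], y∈[2,4] → 2·2 = 4.
|Parcel A ∪ Parcel B| = 26 − 4 = 22.00.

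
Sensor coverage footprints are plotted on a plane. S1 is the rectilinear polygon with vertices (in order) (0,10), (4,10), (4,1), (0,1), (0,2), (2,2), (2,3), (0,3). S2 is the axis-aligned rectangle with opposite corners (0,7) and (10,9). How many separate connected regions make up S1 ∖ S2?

S1 ∖ S2 splits into 2 disjoint pieces (area 4, area 22).

2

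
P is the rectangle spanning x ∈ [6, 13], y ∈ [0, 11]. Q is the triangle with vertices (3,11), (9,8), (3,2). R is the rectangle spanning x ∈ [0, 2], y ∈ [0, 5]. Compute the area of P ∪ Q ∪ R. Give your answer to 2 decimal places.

107.25

By inclusion–exclusion:
Individual areas: |P| = 77, |Q| = 27, |R| = 10.
|P∩Q| = 6.75.
|P∩R| = 0 (no overlap).
|Q∩R| = 0.
|P∩Q∩R| = 0.
|P ∪ Q ∪ R| = 114 − 6.75 + 0 = 107.25.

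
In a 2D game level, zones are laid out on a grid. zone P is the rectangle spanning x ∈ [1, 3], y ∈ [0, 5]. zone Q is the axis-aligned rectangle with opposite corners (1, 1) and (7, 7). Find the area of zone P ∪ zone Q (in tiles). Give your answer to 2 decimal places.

By inclusion–exclusion:
Individual areas: |zone P| = 10, |zone Q| = 36.
|zone P∩zone Q|: x∈[1,3], y∈[1,5] → 2·4 = 8.
|zone P ∪ zone Q| = 46 − 8 = 38.00.

38.00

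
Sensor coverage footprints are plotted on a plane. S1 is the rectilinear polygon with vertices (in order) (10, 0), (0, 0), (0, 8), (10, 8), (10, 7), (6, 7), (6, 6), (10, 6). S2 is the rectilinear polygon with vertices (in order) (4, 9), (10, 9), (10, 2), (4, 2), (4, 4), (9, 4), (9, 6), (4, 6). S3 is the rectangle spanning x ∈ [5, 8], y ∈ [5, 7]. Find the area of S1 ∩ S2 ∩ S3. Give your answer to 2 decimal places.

1.00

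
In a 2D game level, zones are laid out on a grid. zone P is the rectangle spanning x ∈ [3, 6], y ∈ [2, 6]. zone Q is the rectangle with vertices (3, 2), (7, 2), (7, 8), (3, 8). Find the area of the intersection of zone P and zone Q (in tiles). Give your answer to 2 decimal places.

|zone P∩zone Q|: x∈[3,6], y∈[2,6] → 3·4 = 12.

12.00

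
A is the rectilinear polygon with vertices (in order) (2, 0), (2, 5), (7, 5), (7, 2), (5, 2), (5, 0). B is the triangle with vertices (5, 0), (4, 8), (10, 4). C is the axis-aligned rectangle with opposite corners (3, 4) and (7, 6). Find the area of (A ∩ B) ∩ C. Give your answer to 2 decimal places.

The region (A ∩ B) ∩ C is the polygon with vertices (7,4), (4.5,4), (4.375,5), (7,5).
By the shoelace formula its area is 2.56.

2.56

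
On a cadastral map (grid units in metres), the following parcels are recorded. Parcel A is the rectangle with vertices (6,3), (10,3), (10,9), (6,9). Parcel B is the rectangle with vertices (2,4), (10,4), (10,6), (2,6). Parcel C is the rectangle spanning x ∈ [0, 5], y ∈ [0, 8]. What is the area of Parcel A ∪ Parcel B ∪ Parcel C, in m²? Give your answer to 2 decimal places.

By inclusion–exclusion:
Individual areas: |Parcel A| = 24, |Parcel B| = 16, |Parcel C| = 40.
|Parcel A∩Parcel B|: x∈[6,10], y∈[4,6] → 4·2 = 8.
|Parcel A∩Parcel C| = 0 (no overlap).
|Parcel B∩Parcel C|: x∈[2,5], y∈[4,6] → 3·2 = 6.
|Parcel A∩Parcel B∩Parcel C| = 0.
|Parcel A ∪ Parcel B ∪ Parcel C| = 80 − 14 + 0 = 66.00.

66.00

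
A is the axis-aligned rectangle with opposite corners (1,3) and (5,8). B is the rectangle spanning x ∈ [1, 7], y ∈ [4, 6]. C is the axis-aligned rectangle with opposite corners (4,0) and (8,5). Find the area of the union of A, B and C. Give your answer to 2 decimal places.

40.00

By inclusion–exclusion:
Individual areas: |A| = 20, |B| = 12, |C| = 20.
|A∩B|: x∈[1,5], y∈[4,6] → 4·2 = 8.
|A∩C|: x∈[4,5], y∈[3,5] → 1·2 = 2.
|B∩C|: x∈[4,7], y∈[4,5] → 3·1 = 3.
|A∩B∩C| = 1.
|A ∪ B ∪ C| = 52 − 13 + 1 = 40.00.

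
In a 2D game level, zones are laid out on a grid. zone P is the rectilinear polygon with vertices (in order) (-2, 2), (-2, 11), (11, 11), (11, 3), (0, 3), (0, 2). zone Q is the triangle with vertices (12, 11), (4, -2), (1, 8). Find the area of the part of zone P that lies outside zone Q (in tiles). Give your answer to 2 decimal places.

58.62

|zone P| = 106, |zone P∩zone Q| = 47.3816.
|zone P ∖ zone Q| = |zone P| − |zone P∩zone Q| = 106 − 47.3816 = 58.62.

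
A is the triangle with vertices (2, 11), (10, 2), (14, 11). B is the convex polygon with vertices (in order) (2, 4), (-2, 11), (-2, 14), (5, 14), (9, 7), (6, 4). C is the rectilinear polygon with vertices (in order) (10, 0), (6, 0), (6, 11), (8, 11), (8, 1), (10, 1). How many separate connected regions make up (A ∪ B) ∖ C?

2

(A ∪ B) ∖ C splits into 2 disjoint pieces (area 33.75, area 65.5714).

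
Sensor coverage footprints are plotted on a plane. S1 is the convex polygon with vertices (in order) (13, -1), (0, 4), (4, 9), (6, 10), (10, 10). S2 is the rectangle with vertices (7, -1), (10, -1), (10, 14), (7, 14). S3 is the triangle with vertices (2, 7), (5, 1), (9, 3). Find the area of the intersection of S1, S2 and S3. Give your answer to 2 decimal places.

The intersection is the polygon with vertices (7,4.143), (9,3), (7,2).
By the shoelace formula its area is 2.14.

2.14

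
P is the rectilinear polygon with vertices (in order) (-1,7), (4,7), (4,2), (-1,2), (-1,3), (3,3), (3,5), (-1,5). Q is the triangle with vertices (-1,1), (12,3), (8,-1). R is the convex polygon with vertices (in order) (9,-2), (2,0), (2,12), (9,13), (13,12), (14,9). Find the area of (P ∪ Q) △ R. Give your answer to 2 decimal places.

|P ∪ Q| = 39.
|(P ∪ Q) ∩ R| = 27.8666.
|(P ∪ Q) △ R| = 39 + 137.5 − 55.7332 = 120.77.

120.77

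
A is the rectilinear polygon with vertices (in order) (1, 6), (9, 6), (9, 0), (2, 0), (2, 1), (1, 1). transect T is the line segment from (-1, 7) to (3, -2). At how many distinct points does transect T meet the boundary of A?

The segment meets the boundary at (2.111,0), (2,0.25), (1.667,1), (1,2.5).

4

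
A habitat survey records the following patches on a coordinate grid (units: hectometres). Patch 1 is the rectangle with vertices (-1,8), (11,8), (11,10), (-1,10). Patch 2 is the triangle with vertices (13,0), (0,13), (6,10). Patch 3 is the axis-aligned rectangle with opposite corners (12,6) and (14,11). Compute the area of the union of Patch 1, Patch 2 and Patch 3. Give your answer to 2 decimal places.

By inclusion–exclusion:
Individual areas: |Patch 1| = 24, |Patch 2| = 19.5, |Patch 3| = 10.
|Patch 1∩Patch 2| = 5.4.
|Patch 1∩Patch 3| = 0 (no overlap).
|Patch 2∩Patch 3| = 0.
|Patch 1∩Patch 2∩Patch 3| = 0.
|Patch 1 ∪ Patch 2 ∪ Patch 3| = 53.5 − 5.4 + 0 = 48.10.

48.10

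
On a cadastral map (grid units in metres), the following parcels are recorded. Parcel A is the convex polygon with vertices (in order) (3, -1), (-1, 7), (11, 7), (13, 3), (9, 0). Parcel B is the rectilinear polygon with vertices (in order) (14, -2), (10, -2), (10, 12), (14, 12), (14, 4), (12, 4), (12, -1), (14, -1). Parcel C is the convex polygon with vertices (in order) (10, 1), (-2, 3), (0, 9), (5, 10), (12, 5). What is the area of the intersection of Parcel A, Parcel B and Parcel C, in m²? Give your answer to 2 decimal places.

5.43

The intersection is the polygon with vertices (10,6.429), (12,5), (10,1).
By the shoelace formula its area is 5.43.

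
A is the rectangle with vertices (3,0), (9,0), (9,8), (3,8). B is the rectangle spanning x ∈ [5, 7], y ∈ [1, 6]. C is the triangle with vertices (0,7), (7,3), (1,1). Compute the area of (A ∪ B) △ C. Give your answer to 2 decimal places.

52.52

|A ∪ B| = 48.
|(A ∪ B) ∩ C| = 7.2381.
|(A ∪ B) △ C| = 48 + 19 − 14.4762 = 52.52.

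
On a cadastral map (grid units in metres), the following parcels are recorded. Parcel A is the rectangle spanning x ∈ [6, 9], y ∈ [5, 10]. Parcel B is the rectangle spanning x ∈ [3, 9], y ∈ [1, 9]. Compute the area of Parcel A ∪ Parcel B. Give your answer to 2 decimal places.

51.00

By inclusion–exclusion:
Individual areas: |Parcel A| = 15, |Parcel B| = 48.
|Parcel A∩Parcel B|: x∈[6,9], y∈[5,9] → 3·4 = 12.
|Parcel A ∪ Parcel B| = 63 − 12 = 51.00.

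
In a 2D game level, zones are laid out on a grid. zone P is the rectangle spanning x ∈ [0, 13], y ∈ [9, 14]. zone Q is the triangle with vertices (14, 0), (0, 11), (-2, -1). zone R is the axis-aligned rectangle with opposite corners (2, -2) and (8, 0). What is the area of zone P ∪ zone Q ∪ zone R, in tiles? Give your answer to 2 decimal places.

By inclusion–exclusion:
Individual areas: |zone P| = 65, |zone Q| = 95, |zone R| = 12.
|zone P∩zone Q| = 2.5455.
|zone P∩zone R| = 0 (no overlap).
|zone Q∩zone R| = 3.375.
|zone P∩zone Q∩zone R| = 0.
|zone P ∪ zone Q ∪ zone R| = 172 − 5.9205 + 0 = 166.08.

166.08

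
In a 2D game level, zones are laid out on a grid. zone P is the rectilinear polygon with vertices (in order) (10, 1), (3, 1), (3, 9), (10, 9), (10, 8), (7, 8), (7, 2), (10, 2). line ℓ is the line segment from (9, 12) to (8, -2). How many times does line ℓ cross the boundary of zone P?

4

The segment meets the boundary at (8.214,1), (8.286,2), (8.714,8), (8.786,9).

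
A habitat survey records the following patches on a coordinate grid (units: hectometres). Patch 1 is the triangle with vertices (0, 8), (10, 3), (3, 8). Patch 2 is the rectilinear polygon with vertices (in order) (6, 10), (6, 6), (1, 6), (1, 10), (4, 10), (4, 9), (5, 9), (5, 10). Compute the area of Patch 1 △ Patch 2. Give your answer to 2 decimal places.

|Patch 1| = 7.5, |Patch 2| = 19, |Patch 1∩Patch 2| = 4.55.
|Patch 1 △ Patch 2| = |Patch 1| + |Patch 2| − 2·|Patch 1∩Patch 2| = 7.5 + 19 − 9.1 = 17.40.

17.40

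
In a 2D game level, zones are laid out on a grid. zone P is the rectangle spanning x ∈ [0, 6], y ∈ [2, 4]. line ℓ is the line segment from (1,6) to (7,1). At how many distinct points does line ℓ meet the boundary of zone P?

The segment meets the boundary at (5.8,2), (3.4,4).

2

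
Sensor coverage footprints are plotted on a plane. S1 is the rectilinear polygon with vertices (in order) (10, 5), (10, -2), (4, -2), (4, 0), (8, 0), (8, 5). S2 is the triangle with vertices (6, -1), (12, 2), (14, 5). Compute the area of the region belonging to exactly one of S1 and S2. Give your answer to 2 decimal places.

|S1| = 22, |S2| = 6, |S1∩S2| = 1.8333.
|S1 △ S2| = |S1| + |S2| − 2·|S1∩S2| = 22 + 6 − 3.6667 = 24.33.

24.33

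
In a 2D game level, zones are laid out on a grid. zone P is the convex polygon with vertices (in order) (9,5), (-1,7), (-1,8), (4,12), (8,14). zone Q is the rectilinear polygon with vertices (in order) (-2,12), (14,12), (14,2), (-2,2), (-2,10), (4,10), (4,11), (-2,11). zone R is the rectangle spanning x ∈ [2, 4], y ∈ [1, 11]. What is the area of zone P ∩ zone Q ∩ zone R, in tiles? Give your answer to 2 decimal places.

7.60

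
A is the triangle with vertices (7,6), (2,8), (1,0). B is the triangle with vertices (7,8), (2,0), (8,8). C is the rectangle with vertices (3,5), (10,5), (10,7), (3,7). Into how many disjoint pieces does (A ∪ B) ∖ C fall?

2

(A ∪ B) ∖ C splits into 2 disjoint pieces (area 15.4167, area 0.9375).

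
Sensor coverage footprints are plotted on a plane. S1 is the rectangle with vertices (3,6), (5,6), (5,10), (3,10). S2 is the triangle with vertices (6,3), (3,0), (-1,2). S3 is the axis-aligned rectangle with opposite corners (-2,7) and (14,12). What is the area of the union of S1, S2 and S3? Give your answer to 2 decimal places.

By inclusion–exclusion:
Individual areas: |S1| = 8, |S2| = 9, |S3| = 80.
|S1∩S2| = 0.
|S1∩S3|: x∈[3,5], y∈[7,10] → 2·3 = 6.
|S2∩S3| = 0.
|S1∩S2∩S3| = 0.
|S1 ∪ S2 ∪ S3| = 97 − 6 + 0 = 91.00.

91.00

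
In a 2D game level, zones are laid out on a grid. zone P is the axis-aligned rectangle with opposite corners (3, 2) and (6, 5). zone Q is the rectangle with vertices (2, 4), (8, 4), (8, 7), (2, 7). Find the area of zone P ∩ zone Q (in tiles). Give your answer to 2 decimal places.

|zone P∩zone Q|: x∈[3,6], y∈[4,5] → 3·1 = 3.

3.00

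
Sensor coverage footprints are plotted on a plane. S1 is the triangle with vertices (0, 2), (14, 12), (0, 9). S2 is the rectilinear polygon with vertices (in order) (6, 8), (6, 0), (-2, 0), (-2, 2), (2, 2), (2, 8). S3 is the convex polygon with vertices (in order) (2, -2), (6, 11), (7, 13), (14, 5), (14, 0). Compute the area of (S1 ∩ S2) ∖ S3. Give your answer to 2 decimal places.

9.57

|S1 ∩ S2| = 12.5714.
|(S1 ∩ S2) ∩ S3| = 2.9977.
|(S1 ∩ S2) ∖ S3| = 12.5714 − 2.9977 = 9.57.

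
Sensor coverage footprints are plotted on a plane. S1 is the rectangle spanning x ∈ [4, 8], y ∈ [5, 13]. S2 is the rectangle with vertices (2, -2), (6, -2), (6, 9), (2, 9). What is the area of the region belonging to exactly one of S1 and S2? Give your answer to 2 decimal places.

|S1∩S2|: x∈[4,6], y∈[5,9] → 2·4 = 8.
|S1 △ S2| = |S1| + |S2| − 2·|S1∩S2| = 32 + 44 − 16 = 60.00.

60.00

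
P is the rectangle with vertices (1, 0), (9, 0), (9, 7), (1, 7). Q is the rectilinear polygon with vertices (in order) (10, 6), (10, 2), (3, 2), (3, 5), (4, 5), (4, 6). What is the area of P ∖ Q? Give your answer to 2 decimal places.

|P| = 56, |P∩Q| = 23.
|P ∖ Q| = |P| − |P∩Q| = 56 − 23 = 33.00.

33.00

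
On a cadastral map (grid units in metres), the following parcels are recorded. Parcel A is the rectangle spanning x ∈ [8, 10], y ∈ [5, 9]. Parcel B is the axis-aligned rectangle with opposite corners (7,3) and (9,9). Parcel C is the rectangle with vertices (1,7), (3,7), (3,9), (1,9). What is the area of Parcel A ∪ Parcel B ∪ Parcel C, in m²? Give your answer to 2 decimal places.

By inclusion–exclusion:
Individual areas: |Parcel A| = 8, |Parcel B| = 12, |Parcel C| = 4.
|Parcel A∩Parcel B|: x∈[8,9], y∈[5,9] → 1·4 = 4.
|Parcel A∩Parcel C| = 0 (no overlap).
|Parcel B∩Parcel C| = 0 (no overlap).
|Parcel A∩Parcel B∩Parcel C| = 0.
|Parcel A ∪ Parcel B ∪ Parcel C| = 24 − 4 + 0 = 20.00.

20.00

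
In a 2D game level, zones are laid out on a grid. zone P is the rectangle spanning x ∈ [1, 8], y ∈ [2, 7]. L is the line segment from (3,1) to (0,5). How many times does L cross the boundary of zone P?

The segment meets the boundary at (1,3.667), (2.25,2).

2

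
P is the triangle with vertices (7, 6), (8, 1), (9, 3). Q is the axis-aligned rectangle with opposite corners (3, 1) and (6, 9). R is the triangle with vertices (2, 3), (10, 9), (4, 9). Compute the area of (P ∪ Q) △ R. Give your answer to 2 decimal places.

23.75

|P ∪ Q| = 27.5.
|(P ∪ Q) ∩ R| = 10.875.
|(P ∪ Q) △ R| = 27.5 + 18 − 21.75 = 23.75.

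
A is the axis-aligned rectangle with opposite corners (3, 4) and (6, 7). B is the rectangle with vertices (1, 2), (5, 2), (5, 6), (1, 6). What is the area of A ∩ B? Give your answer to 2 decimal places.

4.00

|A∩B|: x∈[3,5], y∈[4,6] → 2·2 = 4.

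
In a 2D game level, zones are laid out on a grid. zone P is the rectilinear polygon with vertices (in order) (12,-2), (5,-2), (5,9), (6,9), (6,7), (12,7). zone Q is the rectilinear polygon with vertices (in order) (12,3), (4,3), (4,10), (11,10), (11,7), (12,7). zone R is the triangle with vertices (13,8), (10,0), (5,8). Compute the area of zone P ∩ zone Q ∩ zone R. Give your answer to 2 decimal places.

20.17

The intersection is the polygon with vertices (6,7), (11,7), (12,7), (12,5.333), (11.125,3), (8.125,3), (5,8), (6,8).
By the shoelace formula its area is 20.17.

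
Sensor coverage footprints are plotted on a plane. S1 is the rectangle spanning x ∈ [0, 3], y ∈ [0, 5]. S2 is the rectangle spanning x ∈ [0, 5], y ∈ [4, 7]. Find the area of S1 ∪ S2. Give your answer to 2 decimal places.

27.00

By inclusion–exclusion:
Individual areas: |S1| = 15, |S2| = 15.
|S1∩S2|: x∈[0,3], y∈[4,5] → 3·1 = 3.
|S1 ∪ S2| = 30 − 3 = 27.00.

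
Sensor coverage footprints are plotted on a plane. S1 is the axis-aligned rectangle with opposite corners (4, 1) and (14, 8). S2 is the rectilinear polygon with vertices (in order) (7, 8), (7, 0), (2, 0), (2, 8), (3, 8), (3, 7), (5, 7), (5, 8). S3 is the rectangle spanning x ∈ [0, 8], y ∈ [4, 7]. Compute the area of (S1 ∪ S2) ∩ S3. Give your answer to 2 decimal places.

18.00

The region (S1 ∪ S2) ∩ S3 is the polygon with vertices (2,7), (3,7), (4,7), (8,7), (8,4), (2,4).
By the shoelace formula its area is 18.00.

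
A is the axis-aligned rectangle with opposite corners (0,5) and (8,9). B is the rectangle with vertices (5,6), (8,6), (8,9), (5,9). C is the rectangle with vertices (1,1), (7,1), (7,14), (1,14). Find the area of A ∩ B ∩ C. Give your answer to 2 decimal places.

6.00

The intersection is the polygon with vertices (5,6), (5,9), (7,9), (7,6).
By the shoelace formula its area is 6.00.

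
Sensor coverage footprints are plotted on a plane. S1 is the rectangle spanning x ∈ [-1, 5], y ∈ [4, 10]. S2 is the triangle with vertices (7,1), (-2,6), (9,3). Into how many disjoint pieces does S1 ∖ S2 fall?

2

S1 ∖ S2 splits into 2 disjoint pieces (area 30.5455, area 1.8778).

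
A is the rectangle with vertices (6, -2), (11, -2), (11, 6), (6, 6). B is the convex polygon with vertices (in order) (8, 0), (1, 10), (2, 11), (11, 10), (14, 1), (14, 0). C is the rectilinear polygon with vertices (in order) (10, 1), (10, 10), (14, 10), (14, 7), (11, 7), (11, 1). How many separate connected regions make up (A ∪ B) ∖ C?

1

(A ∪ B) ∖ C is a single connected region.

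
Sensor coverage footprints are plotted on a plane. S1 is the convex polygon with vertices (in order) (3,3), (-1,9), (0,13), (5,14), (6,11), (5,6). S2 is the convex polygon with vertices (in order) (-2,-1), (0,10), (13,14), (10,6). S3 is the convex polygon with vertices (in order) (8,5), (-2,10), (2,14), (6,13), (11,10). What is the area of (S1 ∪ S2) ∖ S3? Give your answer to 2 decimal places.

|S1 ∪ S2| = 121.8733.
|(S1 ∪ S2) ∩ S3| = 58.6337.
|(S1 ∪ S2) ∖ S3| = 121.8733 − 58.6337 = 63.24.

63.24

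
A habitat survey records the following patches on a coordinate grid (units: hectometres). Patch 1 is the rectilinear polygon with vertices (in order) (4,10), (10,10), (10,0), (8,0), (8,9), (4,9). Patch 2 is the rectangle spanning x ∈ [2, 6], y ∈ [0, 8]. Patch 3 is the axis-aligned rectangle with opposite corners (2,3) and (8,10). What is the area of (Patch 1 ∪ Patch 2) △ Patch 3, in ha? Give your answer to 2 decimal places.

|Patch 1 ∪ Patch 2| = 56.
|(Patch 1 ∪ Patch 2) ∩ Patch 3| = 24.
|(Patch 1 ∪ Patch 2) △ Patch 3| = 56 + 42 − 48 = 50.00.

50.00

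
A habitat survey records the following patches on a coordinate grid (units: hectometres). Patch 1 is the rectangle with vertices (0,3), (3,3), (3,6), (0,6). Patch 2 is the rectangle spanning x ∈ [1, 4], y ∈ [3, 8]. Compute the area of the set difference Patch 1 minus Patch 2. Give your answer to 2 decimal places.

3.00

|Patch 1∩Patch 2|: x∈[1,3], y∈[3,6] → 2·3 = 6.
|Patch 1| = 9.
|Patch 1 ∖ Patch 2| = |Patch 1| − |Patch 1∩Patch 2| = 9 − 6 = 3.00.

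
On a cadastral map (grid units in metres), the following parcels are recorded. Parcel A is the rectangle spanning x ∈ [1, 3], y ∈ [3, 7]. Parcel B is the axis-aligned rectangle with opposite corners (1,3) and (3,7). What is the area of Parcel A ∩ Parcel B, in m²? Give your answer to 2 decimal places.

8.00

|Parcel A∩Parcel B|: x∈[1,3], y∈[3,7] → 2·4 = 8.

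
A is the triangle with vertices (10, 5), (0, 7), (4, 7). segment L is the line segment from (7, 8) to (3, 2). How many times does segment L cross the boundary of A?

The segment meets the boundary at (5.588,5.882), (5.909,6.364).

2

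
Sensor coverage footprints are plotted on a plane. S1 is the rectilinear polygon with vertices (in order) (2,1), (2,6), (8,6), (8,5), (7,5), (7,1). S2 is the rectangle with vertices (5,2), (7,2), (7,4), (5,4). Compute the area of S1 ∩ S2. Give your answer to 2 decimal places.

4.00

The intersection is the polygon with vertices (7,2), (5,2), (5,4), (7,4).
By the shoelace formula its area is 4.00.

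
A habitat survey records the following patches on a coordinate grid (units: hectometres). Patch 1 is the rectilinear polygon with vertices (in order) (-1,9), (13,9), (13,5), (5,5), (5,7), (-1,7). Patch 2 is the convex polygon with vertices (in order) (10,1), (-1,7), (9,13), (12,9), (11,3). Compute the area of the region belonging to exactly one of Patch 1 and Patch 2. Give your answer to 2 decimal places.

54.33

|Patch 1| = 44, |Patch 2| = 81, |Patch 1∩Patch 2| = 35.3333.
|Patch 1 △ Patch 2| = |Patch 1| + |Patch 2| − 2·|Patch 1∩Patch 2| = 44 + 81 − 70.6667 = 54.33.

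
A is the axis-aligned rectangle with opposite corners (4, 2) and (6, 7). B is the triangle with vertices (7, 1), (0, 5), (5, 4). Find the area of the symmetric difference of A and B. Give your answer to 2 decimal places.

|A| = 10, |B| = 6.5, |A∩B| = 2.9036.
|A △ B| = |A| + |B| − 2·|A∩B| = 10 + 6.5 − 5.8071 = 10.69.

10.69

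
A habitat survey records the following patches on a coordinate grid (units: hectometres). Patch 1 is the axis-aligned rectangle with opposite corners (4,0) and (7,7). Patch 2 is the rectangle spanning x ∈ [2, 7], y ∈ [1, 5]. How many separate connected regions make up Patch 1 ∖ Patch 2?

Patch 1 ∖ Patch 2 splits into 2 disjoint pieces (area 3, area 6).

2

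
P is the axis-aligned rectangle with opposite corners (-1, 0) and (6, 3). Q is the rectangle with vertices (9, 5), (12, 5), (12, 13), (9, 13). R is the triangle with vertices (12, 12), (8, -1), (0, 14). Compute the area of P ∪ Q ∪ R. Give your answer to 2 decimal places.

By inclusion–exclusion:
Individual areas: |P| = 21, |Q| = 24, |R| = 82.
|P∩Q| = 0 (no overlap).
|P∩R| = 0.0167.
|Q∩R| = 14.2115.
|P∩Q∩R| = 0.
|P ∪ Q ∪ R| = 127 − 14.2282 + 0 = 112.77.

112.77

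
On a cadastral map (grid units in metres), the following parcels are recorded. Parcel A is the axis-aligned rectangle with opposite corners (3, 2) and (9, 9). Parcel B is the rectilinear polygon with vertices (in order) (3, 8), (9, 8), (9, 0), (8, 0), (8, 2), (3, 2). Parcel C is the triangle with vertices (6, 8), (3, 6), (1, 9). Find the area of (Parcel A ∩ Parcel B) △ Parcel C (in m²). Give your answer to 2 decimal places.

|Parcel A ∩ Parcel B| = 36.
|(Parcel A ∩ Parcel B) ∩ Parcel C| = 3.
|(Parcel A ∩ Parcel B) △ Parcel C| = 36 + 6.5 − 6 = 36.50.

36.50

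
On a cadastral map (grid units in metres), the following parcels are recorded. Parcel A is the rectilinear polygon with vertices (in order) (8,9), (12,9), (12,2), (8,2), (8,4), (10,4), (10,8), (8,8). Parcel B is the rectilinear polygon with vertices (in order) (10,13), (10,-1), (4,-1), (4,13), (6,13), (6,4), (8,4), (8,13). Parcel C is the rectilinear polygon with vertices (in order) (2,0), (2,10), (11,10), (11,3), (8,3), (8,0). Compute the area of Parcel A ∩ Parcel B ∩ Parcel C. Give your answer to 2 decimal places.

4.00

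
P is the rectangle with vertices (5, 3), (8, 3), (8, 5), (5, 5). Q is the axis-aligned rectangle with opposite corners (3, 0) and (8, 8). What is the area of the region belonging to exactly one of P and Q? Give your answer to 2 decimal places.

34.00

|P∩Q|: x∈[5,8], y∈[3,5] → 3·2 = 6.
|P △ Q| = |P| + |Q| − 2·|P∩Q| = 6 + 40 − 12 = 34.00.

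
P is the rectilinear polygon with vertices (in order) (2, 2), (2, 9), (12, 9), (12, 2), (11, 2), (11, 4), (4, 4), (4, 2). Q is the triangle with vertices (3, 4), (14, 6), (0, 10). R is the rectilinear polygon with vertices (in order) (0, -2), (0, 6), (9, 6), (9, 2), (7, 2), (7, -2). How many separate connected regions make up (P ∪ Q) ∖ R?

1

(P ∪ Q) ∖ R is a single connected region.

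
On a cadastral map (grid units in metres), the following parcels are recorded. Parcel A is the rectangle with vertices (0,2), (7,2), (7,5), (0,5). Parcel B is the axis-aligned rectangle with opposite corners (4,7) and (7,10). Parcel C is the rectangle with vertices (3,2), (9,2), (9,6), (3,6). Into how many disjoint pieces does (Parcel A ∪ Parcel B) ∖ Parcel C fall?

2

(Parcel A ∪ Parcel B) ∖ Parcel C splits into 2 disjoint pieces (area 9, area 9).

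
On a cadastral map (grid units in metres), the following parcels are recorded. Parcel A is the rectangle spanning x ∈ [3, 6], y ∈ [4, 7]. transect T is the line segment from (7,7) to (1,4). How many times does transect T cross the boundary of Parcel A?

The segment meets the boundary at (3,5), (6,6.5).

2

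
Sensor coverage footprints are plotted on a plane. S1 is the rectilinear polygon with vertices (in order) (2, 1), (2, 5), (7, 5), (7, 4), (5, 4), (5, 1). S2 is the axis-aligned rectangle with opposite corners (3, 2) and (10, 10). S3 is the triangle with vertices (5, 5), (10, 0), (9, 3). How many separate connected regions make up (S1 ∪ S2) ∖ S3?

(S1 ∪ S2) ∖ S3 is a single connected region.

1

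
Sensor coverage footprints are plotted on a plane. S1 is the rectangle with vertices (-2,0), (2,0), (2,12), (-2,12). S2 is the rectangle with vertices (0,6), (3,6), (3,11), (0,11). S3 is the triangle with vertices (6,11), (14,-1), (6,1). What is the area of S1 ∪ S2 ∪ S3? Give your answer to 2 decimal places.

By inclusion–exclusion:
Individual areas: |S1| = 48, |S2| = 15, |S3| = 40.
|S1∩S2|: x∈[0,2], y∈[6,11] → 2·5 = 10.
|S1∩S3| = 0.
|S2∩S3| = 0.
|S1∩S2∩S3| = 0.
|S1 ∪ S2 ∪ S3| = 103 − 10 + 0 = 93.00.

93.00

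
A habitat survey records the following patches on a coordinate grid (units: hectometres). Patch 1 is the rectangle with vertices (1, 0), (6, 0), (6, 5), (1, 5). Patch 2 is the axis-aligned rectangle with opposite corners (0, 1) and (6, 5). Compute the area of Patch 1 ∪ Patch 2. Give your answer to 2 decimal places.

By inclusion–exclusion:
Individual areas: |Patch 1| = 25, |Patch 2| = 24.
|Patch 1∩Patch 2|: x∈[1,6], y∈[1,5] → 5·4 = 20.
|Patch 1 ∪ Patch 2| = 49 − 20 = 29.00.

29.00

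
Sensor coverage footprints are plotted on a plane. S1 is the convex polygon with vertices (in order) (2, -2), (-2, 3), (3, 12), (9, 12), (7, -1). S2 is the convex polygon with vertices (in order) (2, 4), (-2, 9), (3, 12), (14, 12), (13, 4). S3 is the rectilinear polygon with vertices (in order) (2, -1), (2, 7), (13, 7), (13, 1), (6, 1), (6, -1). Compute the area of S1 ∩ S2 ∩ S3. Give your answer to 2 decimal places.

The intersection is the polygon with vertices (7.769,4), (2,4), (2,7), (8.231,7).
By the shoelace formula its area is 18.00.

18.00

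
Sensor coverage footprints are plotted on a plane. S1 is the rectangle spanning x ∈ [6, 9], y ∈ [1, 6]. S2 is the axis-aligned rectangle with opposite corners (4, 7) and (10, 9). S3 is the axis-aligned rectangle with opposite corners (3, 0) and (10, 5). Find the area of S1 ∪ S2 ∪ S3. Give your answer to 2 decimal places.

By inclusion–exclusion:
Individual areas: |S1| = 15, |S2| = 12, |S3| = 35.
|S1∩S2| = 0 (no overlap).
|S1∩S3|: x∈[6,9], y∈[1,5] → 3·4 = 12.
|S2∩S3| = 0 (no overlap).
|S1∩S2∩S3| = 0.
|S1 ∪ S2 ∪ S3| = 62 − 12 + 0 = 50.00.

50.00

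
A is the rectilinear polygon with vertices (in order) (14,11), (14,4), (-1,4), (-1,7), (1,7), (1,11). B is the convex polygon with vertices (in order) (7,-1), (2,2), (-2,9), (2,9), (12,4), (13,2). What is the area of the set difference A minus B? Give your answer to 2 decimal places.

64.00

|A| = 97, |A∩B| = 33.
|A ∖ B| = |A| − |A∩B| = 97 − 33 = 64.00.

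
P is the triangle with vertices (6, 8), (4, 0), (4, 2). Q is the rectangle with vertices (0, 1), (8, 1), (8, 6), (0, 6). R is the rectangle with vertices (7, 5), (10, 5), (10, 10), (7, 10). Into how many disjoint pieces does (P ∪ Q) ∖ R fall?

1

(P ∪ Q) ∖ R is a single connected region.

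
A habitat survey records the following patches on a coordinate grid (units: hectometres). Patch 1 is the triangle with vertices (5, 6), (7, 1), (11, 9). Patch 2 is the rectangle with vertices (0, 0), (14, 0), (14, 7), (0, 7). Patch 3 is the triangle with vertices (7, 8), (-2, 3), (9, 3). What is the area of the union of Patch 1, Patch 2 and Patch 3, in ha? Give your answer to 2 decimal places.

103.18

By inclusion–exclusion:
Individual areas: |Patch 1| = 18, |Patch 2| = 98, |Patch 3| = 27.5.
|Patch 1∩Patch 2| = 15.
|Patch 1∩Patch 3| = 9.4778.
|Patch 2∩Patch 3| = 25.2889.
|Patch 1∩Patch 2∩Patch 3| = 9.4444.
|Patch 1 ∪ Patch 2 ∪ Patch 3| = 143.5 − 49.7667 + 9.4444 = 103.18.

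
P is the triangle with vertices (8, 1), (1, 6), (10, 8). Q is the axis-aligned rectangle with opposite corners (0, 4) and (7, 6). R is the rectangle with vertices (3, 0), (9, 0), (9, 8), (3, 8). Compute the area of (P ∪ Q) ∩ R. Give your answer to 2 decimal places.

26.22

The region (P ∪ Q) ∩ R is the polygon with vertices (3,4), (3,6.444), (9,7.778), (9,4.5), (8,1), (3.8,4).
By the shoelace formula its area is 26.22.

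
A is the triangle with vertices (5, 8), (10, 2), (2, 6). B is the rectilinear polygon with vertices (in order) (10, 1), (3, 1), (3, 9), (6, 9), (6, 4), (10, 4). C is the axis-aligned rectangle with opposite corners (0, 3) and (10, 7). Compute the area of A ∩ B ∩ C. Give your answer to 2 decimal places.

8.40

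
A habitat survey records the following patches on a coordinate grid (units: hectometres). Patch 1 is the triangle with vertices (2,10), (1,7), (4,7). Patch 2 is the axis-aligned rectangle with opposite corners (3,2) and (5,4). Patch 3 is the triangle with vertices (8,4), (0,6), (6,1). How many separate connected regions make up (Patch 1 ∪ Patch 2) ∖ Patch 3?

2

(Patch 1 ∪ Patch 2) ∖ Patch 3 splits into 2 disjoint pieces (area 4.5, area 1.35).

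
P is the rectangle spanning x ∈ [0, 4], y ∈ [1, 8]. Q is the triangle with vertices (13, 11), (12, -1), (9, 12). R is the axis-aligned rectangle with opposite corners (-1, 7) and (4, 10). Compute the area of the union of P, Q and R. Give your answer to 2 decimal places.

63.50

By inclusion–exclusion:
Individual areas: |P| = 28, |Q| = 24.5, |R| = 15.
|P∩Q| = 0.
|P∩R|: x∈[0,4], y∈[7,8] → 4·1 = 4.
|Q∩R| = 0.
|P∩Q∩R| = 0.
|P ∪ Q ∪ R| = 67.5 − 4 + 0 = 63.50.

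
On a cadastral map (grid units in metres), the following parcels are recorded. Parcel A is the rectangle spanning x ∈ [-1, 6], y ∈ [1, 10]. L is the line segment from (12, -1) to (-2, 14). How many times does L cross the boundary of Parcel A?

2

The segment meets the boundary at (1.733,10), (6,5.429).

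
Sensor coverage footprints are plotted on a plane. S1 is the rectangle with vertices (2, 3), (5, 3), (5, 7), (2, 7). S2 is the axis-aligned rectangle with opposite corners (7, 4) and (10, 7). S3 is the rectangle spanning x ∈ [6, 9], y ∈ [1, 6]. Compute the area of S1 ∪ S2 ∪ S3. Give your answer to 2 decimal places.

32.00

By inclusion–exclusion:
Individual areas: |S1| = 12, |S2| = 9, |S3| = 15.
|S1∩S2| = 0 (no overlap).
|S1∩S3| = 0 (no overlap).
|S2∩S3|: x∈[7,9], y∈[4,6] → 2·2 = 4.
|S1∩S2∩S3| = 0.
|S1 ∪ S2 ∪ S3| = 36 − 4 + 0 = 32.00.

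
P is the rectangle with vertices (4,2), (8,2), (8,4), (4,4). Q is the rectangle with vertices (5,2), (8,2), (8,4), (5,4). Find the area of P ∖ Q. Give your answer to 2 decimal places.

2.00

|P∩Q|: x∈[5,8], y∈[2,4] → 3·2 = 6.
|P| = 8.
|P ∖ Q| = |P| − |P∩Q| = 8 − 6 = 2.00.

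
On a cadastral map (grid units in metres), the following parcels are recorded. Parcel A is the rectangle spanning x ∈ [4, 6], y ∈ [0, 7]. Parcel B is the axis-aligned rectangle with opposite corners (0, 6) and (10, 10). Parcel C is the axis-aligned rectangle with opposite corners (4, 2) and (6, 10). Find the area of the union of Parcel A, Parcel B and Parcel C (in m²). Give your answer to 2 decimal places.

By inclusion–exclusion:
Individual areas: |Parcel A| = 14, |Parcel B| = 40, |Parcel C| = 16.
|Parcel A∩Parcel B|: x∈[4,6], y∈[6,7] → 2·1 = 2.
|Parcel A∩Parcel C|: x∈[4,6], y∈[2,7] → 2·5 = 10.
|Parcel B∩Parcel C|: x∈[4,6], y∈[6,10] → 2·4 = 8.
|Parcel A∩Parcel B∩Parcel C| = 2.
|Parcel A ∪ Parcel B ∪ Parcel C| = 70 − 20 + 2 = 52.00.

52.00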